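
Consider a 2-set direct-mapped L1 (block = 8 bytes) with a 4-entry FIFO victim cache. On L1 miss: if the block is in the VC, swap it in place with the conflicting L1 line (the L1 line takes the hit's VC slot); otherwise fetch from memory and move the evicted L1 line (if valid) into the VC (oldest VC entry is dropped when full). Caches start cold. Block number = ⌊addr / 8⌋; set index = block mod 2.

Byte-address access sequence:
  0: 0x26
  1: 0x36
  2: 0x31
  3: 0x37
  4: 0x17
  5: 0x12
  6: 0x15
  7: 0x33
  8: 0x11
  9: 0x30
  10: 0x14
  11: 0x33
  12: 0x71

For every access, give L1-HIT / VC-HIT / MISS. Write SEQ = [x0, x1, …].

0: 0x26 (blk 4, set 0) → MISS  vc=[]
1: 0x36 (blk 6, set 0) → MISS  vc=[4]
2: 0x31 (blk 6, set 0) → L1-HIT  vc=[4]
3: 0x37 (blk 6, set 0) → L1-HIT  vc=[4]
4: 0x17 (blk 2, set 0) → MISS  vc=[4, 6]
5: 0x12 (blk 2, set 0) → L1-HIT  vc=[4, 6]
6: 0x15 (blk 2, set 0) → L1-HIT  vc=[4, 6]
7: 0x33 (blk 6, set 0) → VC-HIT  vc=[4, 2]
8: 0x11 (blk 2, set 0) → VC-HIT  vc=[4, 6]
9: 0x30 (blk 6, set 0) → VC-HIT  vc=[4, 2]
10: 0x14 (blk 2, set 0) → VC-HIT  vc=[4, 6]
11: 0x33 (blk 6, set 0) → VC-HIT  vc=[4, 2]
12: 0x71 (blk 14, set 0) → MISS  vc=[4, 2, 6]

SEQ = [MISS, MISS, L1-HIT, L1-HIT, MISS, L1-HIT, L1-HIT, VC-HIT, VC-HIT, VC-HIT, VC-HIT, VC-HIT, MISS]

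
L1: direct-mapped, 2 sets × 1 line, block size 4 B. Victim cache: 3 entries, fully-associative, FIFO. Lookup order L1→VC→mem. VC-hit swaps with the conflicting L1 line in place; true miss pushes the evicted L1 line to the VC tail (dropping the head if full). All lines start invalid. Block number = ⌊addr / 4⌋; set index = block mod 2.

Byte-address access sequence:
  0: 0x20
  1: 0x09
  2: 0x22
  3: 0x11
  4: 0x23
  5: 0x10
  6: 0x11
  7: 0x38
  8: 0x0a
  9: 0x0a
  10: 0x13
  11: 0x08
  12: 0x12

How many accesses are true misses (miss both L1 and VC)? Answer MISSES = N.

MISSES = 4

0: 0x20 (blk 8, set 0) → MISS  vc=[]
1: 0x9 (blk 2, set 0) → MISS  vc=[8]
2: 0x22 (blk 8, set 0) → VC-HIT  vc=[2]
3: 0x11 (blk 4, set 0) → MISS  vc=[2, 8]
4: 0x23 (blk 8, set 0) → VC-HIT  vc=[2, 4]
5: 0x10 (blk 4, set 0) → VC-HIT  vc=[2, 8]
6: 0x11 (blk 4, set 0) → L1-HIT  vc=[2, 8]
7: 0x38 (blk 14, set 0) → MISS  vc=[2, 8, 4]
8: 0xa (blk 2, set 0) → VC-HIT  vc=[14, 8, 4]
9: 0xa (blk 2, set 0) → L1-HIT  vc=[14, 8, 4]
10: 0x13 (blk 4, set 0) → VC-HIT  vc=[14, 8, 2]
11: 0x8 (blk 2, set 0) → VC-HIT  vc=[14, 8, 4]
12: 0x12 (blk 4, set 0) → VC-HIT  vc=[14, 8, 2]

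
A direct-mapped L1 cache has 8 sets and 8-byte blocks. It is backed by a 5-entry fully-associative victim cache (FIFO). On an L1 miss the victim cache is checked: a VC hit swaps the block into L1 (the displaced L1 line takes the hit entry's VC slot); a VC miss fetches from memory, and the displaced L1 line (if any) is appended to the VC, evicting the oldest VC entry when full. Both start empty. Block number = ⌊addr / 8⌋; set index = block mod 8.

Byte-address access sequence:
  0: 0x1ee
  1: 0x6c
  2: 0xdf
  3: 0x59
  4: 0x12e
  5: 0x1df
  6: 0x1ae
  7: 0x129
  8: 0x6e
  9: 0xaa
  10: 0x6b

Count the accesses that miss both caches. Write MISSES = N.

MISSES = 8

#0 0x1ee→b61/s5 MISS; vc=[]
#1 0x6c→b13/s5 MISS; vc=[61]
#2 0xdf→b27/s3 MISS; vc=[61]
#3 0x59→b11/s3 MISS; vc=[61,27]
#4 0x12e→b37/s5 MISS; vc=[61,27,13]
#5 0x1df→b59/s3 MISS; vc=[61,27,13,11]
#6 0x1ae→b53/s5 MISS; vc=[61,27,13,11,37]
#7 0x129→b37/s5 VC-HIT; vc=[61,27,13,11,53]
#8 0x6e→b13/s5 VC-HIT; vc=[61,27,37,11,53]
#9 0xaa→b21/s5 MISS; vc=[27,37,11,53,13]
#10 0x6b→b13/s5 VC-HIT; vc=[27,37,11,53,21]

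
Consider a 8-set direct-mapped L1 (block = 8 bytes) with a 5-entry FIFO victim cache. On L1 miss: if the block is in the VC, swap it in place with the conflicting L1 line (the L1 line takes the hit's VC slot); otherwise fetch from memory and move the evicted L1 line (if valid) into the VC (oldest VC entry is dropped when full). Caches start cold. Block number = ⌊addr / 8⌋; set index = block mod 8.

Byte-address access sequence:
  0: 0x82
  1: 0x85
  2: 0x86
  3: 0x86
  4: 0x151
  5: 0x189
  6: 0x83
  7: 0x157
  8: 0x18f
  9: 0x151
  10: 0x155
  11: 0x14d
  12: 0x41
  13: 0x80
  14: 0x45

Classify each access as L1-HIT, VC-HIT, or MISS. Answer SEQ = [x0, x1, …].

SEQ = [MISS, L1-HIT, L1-HIT, L1-HIT, MISS, MISS, L1-HIT, L1-HIT, L1-HIT, L1-HIT, L1-HIT, MISS, MISS, VC-HIT, VC-HIT]

  [0] addr=0x82 blk=16 s=0: MISS | VC []
  [1] addr=0x85 blk=16 s=0: L1-HIT | VC []
  [2] addr=0x86 blk=16 s=0: L1-HIT | VC []
  [3] addr=0x86 blk=16 s=0: L1-HIT | VC []
  [4] addr=0x151 blk=42 s=2: MISS | VC []
  [5] addr=0x189 blk=49 s=1: MISS | VC []
  [6] addr=0x83 blk=16 s=0: L1-HIT | VC []
  [7] addr=0x157 blk=42 s=2: L1-HIT | VC []
  [8] addr=0x18f blk=49 s=1: L1-HIT | VC []
  [9] addr=0x151 blk=42 s=2: L1-HIT | VC []
  [10] addr=0x155 blk=42 s=2: L1-HIT | VC []
  [11] addr=0x14d blk=41 s=1: MISS | VC [49]
  [12] addr=0x41 blk=8 s=0: MISS | VC [49, 16]
  [13] addr=0x80 blk=16 s=0: VC-HIT | VC [49, 8]
  [14] addr=0x45 blk=8 s=0: VC-HIT | VC [49, 16]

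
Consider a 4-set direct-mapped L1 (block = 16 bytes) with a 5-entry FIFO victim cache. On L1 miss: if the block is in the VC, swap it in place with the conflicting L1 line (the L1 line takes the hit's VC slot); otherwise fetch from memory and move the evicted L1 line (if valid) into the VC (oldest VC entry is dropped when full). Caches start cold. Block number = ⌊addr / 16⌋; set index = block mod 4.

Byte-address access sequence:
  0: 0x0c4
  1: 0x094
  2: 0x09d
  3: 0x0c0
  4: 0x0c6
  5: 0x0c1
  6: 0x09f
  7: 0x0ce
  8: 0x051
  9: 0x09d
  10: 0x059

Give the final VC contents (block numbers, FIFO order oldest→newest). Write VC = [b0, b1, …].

#0 0xc4→b12/s0 MISS; vc=[]
#1 0x94→b9/s1 MISS; vc=[]
#2 0x9d→b9/s1 L1-HIT; vc=[]
#3 0xc0→b12/s0 L1-HIT; vc=[]
#4 0xc6→b12/s0 L1-HIT; vc=[]
#5 0xc1→b12/s0 L1-HIT; vc=[]
#6 0x9f→b9/s1 L1-HIT; vc=[]
#7 0xce→b12/s0 L1-HIT; vc=[]
#8 0x51→b5/s1 MISS; vc=[9]
#9 0x9d→b9/s1 VC-HIT; vc=[5]
#10 0x59→b5/s1 VC-HIT; vc=[9]

VC = [9]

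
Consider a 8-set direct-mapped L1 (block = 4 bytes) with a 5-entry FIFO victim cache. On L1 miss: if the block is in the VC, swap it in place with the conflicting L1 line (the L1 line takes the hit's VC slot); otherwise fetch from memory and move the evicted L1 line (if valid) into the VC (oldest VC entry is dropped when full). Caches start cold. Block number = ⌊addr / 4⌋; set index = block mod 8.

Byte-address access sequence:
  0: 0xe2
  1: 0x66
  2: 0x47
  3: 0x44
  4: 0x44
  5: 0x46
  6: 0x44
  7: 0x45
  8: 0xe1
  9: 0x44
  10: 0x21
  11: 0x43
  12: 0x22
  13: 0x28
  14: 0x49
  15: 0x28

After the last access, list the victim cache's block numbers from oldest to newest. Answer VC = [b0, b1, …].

  [0] addr=0xe2 blk=56 s=0: MISS | VC []
  [1] addr=0x66 blk=25 s=1: MISS | VC []
  [2] addr=0x47 blk=17 s=1: MISS | VC [25]
  [3] addr=0x44 blk=17 s=1: L1-HIT | VC [25]
  [4] addr=0x44 blk=17 s=1: L1-HIT | VC [25]
  [5] addr=0x46 blk=17 s=1: L1-HIT | VC [25]
  [6] addr=0x44 blk=17 s=1: L1-HIT | VC [25]
  [7] addr=0x45 blk=17 s=1: L1-HIT | VC [25]
  [8] addr=0xe1 blk=56 s=0: L1-HIT | VC [25]
  [9] addr=0x44 blk=17 s=1: L1-HIT | VC [25]
  [10] addr=0x21 blk=8 s=0: MISS | VC [25, 56]
  [11] addr=0x43 blk=16 s=0: MISS | VC [25, 56, 8]
  [12] addr=0x22 blk=8 s=0: VC-HIT | VC [25, 56, 16]
  [13] addr=0x28 blk=10 s=2: MISS | VC [25, 56, 16]
  [14] addr=0x49 blk=18 s=2: MISS | VC [25, 56, 16, 10]
  [15] addr=0x28 blk=10 s=2: VC-HIT | VC [25, 56, 16, 18]

VC = [25, 56, 16, 18]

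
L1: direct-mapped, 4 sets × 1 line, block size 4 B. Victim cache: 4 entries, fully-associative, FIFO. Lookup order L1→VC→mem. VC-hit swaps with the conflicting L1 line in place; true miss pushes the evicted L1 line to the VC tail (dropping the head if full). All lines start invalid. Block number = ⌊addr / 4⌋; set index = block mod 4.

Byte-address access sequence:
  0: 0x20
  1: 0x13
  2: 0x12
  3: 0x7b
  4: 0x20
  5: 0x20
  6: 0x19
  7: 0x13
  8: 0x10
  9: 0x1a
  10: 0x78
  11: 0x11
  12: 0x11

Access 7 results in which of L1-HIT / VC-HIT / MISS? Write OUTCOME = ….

OUTCOME = VC-HIT

#0 0x20→b8/s0 MISS; vc=[]
#1 0x13→b4/s0 MISS; vc=[8]
#2 0x12→b4/s0 L1-HIT; vc=[8]
#3 0x7b→b30/s2 MISS; vc=[8]
#4 0x20→b8/s0 VC-HIT; vc=[4]
#5 0x20→b8/s0 L1-HIT; vc=[4]
#6 0x19→b6/s2 MISS; vc=[4,30]
#7 0x13→b4/s0 VC-HIT; vc=[8,30]
#8 0x10→b4/s0 L1-HIT; vc=[8,30]
#9 0x1a→b6/s2 L1-HIT; vc=[8,30]
#10 0x78→b30/s2 VC-HIT; vc=[8,6]
#11 0x11→b4/s0 L1-HIT; vc=[8,6]
#12 0x11→b4/s0 L1-HIT; vc=[8,6]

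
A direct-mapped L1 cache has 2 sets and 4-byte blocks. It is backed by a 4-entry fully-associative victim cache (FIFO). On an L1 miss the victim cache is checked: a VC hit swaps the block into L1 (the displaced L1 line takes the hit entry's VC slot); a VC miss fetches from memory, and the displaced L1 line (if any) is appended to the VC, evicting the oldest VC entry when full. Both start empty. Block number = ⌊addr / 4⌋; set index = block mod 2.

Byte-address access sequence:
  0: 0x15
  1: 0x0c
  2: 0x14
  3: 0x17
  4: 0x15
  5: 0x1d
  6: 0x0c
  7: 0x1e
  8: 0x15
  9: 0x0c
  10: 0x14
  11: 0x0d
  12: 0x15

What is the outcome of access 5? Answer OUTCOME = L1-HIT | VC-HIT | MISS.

  [0] addr=0x15 blk=5 s=1: MISS | VC []
  [1] addr=0xc blk=3 s=1: MISS | VC [5]
  [2] addr=0x14 blk=5 s=1: VC-HIT | VC [3]
  [3] addr=0x17 blk=5 s=1: L1-HIT | VC [3]
  [4] addr=0x15 blk=5 s=1: L1-HIT | VC [3]
  [5] addr=0x1d blk=7 s=1: MISS | VC [3, 5]
  [6] addr=0xc blk=3 s=1: VC-HIT | VC [7, 5]
  [7] addr=0x1e blk=7 s=1: VC-HIT | VC [3, 5]
  [8] addr=0x15 blk=5 s=1: VC-HIT | VC [3, 7]
  [9] addr=0xc blk=3 s=1: VC-HIT | VC [5, 7]
  [10] addr=0x14 blk=5 s=1: VC-HIT | VC [3, 7]
  [11] addr=0xd blk=3 s=1: VC-HIT | VC [5, 7]
  [12] addr=0x15 blk=5 s=1: VC-HIT | VC [3, 7]

OUTCOME = MISS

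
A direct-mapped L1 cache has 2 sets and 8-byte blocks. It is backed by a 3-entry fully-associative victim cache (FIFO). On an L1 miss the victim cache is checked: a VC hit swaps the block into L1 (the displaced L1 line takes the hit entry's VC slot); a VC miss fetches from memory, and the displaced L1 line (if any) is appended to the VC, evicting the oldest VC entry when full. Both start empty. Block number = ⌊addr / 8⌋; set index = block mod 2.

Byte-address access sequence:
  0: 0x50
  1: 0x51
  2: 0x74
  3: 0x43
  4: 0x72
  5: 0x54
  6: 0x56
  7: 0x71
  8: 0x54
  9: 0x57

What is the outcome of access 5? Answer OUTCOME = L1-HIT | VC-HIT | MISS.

OUTCOME = VC-HIT

0: 0x50 (blk 10, set 0) → MISS  vc=[]
1: 0x51 (blk 10, set 0) → L1-HIT  vc=[]
2: 0x74 (blk 14, set 0) → MISS  vc=[10]
3: 0x43 (blk 8, set 0) → MISS  vc=[10, 14]
4: 0x72 (blk 14, set 0) → VC-HIT  vc=[10, 8]
5: 0x54 (blk 10, set 0) → VC-HIT  vc=[14, 8]
6: 0x56 (blk 10, set 0) → L1-HIT  vc=[14, 8]
7: 0x71 (blk 14, set 0) → VC-HIT  vc=[10, 8]
8: 0x54 (blk 10, set 0) → VC-HIT  vc=[14, 8]
9: 0x57 (blk 10, set 0) → L1-HIT  vc=[14, 8]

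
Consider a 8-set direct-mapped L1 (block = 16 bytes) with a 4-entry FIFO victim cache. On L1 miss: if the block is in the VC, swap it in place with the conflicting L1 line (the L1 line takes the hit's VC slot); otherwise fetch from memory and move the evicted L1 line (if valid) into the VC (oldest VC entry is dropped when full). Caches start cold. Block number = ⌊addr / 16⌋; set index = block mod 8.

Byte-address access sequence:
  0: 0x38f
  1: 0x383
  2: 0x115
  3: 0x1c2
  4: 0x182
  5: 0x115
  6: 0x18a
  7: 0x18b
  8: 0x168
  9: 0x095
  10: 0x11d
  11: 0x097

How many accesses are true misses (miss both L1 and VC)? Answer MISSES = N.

0: 0x38f (blk 56, set 0) → MISS  vc=[]
1: 0x383 (blk 56, set 0) → L1-HIT  vc=[]
2: 0x115 (blk 17, set 1) → MISS  vc=[]
3: 0x1c2 (blk 28, set 4) → MISS  vc=[]
4: 0x182 (blk 24, set 0) → MISS  vc=[56]
5: 0x115 (blk 17, set 1) → L1-HIT  vc=[56]
6: 0x18a (blk 24, set 0) → L1-HIT  vc=[56]
7: 0x18b (blk 24, set 0) → L1-HIT  vc=[56]
8: 0x168 (blk 22, set 6) → MISS  vc=[56]
9: 0x95 (blk 9, set 1) → MISS  vc=[56, 17]
10: 0x11d (blk 17, set 1) → VC-HIT  vc=[56, 9]
11: 0x97 (blk 9, set 1) → VC-HIT  vc=[56, 17]

MISSES = 6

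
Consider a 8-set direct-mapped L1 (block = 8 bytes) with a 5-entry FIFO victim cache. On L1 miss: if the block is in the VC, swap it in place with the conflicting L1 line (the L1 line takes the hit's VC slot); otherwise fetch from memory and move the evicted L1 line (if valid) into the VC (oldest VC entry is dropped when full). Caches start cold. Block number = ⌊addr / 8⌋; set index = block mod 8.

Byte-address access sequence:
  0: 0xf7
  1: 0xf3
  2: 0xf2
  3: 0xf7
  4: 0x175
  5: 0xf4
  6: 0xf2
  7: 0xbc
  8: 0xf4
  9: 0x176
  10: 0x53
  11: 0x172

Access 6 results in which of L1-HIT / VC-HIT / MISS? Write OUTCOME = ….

0: 0xf7 (blk 30, set 6) → MISS  vc=[]
1: 0xf3 (blk 30, set 6) → L1-HIT  vc=[]
2: 0xf2 (blk 30, set 6) → L1-HIT  vc=[]
3: 0xf7 (blk 30, set 6) → L1-HIT  vc=[]
4: 0x175 (blk 46, set 6) → MISS  vc=[30]
5: 0xf4 (blk 30, set 6) → VC-HIT  vc=[46]
6: 0xf2 (blk 30, set 6) → L1-HIT  vc=[46]
7: 0xbc (blk 23, set 7) → MISS  vc=[46]
8: 0xf4 (blk 30, set 6) → L1-HIT  vc=[46]
9: 0x176 (blk 46, set 6) → VC-HIT  vc=[30]
10: 0x53 (blk 10, set 2) → MISS  vc=[30]
11: 0x172 (blk 46, set 6) → L1-HIT  vc=[30]

OUTCOME = L1-HIT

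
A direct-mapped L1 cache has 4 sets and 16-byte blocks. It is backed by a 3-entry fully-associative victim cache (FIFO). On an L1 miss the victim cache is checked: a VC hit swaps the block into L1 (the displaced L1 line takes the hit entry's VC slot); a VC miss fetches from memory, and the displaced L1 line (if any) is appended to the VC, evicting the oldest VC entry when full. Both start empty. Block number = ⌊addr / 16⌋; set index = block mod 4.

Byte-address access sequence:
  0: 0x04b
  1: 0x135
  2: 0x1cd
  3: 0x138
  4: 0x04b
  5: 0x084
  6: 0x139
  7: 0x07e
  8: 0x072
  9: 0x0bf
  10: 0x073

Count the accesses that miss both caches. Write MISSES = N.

MISSES = 6

0: 0x4b (blk 4, set 0) → MISS  vc=[]
1: 0x135 (blk 19, set 3) → MISS  vc=[]
2: 0x1cd (blk 28, set 0) → MISS  vc=[4]
3: 0x138 (blk 19, set 3) → L1-HIT  vc=[4]
4: 0x4b (blk 4, set 0) → VC-HIT  vc=[28]
5: 0x84 (blk 8, set 0) → MISS  vc=[28, 4]
6: 0x139 (blk 19, set 3) → L1-HIT  vc=[28, 4]
7: 0x7e (blk 7, set 3) → MISS  vc=[28, 4, 19]
8: 0x72 (blk 7, set 3) → L1-HIT  vc=[28, 4, 19]
9: 0xbf (blk 11, set 3) → MISS  vc=[4, 19, 7]
10: 0x73 (blk 7, set 3) → VC-HIT  vc=[4, 19, 11]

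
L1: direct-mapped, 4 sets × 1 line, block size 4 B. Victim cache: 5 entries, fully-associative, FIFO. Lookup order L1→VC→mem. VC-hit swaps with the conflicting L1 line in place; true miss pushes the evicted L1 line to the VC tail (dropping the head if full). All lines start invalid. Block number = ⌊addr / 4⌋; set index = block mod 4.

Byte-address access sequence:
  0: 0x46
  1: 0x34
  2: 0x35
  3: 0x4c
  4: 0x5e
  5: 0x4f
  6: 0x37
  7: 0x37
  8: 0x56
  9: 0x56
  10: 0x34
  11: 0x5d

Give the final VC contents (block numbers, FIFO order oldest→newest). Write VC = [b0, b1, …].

VC = [17, 19, 21]

  [0] addr=0x46 blk=17 s=1: MISS | VC []
  [1] addr=0x34 blk=13 s=1: MISS | VC [17]
  [2] addr=0x35 blk=13 s=1: L1-HIT | VC [17]
  [3] addr=0x4c blk=19 s=3: MISS | VC [17]
  [4] addr=0x5e blk=23 s=3: MISS | VC [17, 19]
  [5] addr=0x4f blk=19 s=3: VC-HIT | VC [17, 23]
  [6] addr=0x37 blk=13 s=1: L1-HIT | VC [17, 23]
  [7] addr=0x37 blk=13 s=1: L1-HIT | VC [17, 23]
  [8] addr=0x56 blk=21 s=1: MISS | VC [17, 23, 13]
  [9] addr=0x56 blk=21 s=1: L1-HIT | VC [17, 23, 13]
  [10] addr=0x34 blk=13 s=1: VC-HIT | VC [17, 23, 21]
  [11] addr=0x5d blk=23 s=3: VC-HIT | VC [17, 19, 21]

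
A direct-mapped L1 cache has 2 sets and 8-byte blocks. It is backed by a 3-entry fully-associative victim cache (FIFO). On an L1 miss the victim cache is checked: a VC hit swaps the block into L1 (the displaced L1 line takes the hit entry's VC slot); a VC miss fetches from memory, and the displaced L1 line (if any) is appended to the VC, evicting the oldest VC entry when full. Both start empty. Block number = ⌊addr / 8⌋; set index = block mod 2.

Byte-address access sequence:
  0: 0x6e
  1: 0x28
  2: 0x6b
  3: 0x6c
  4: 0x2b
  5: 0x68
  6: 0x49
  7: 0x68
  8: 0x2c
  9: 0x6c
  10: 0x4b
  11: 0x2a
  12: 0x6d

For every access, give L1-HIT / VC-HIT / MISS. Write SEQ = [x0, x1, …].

#0 0x6e→b13/s1 MISS; vc=[]
#1 0x28→b5/s1 MISS; vc=[13]
#2 0x6b→b13/s1 VC-HIT; vc=[5]
#3 0x6c→b13/s1 L1-HIT; vc=[5]
#4 0x2b→b5/s1 VC-HIT; vc=[13]
#5 0x68→b13/s1 VC-HIT; vc=[5]
#6 0x49→b9/s1 MISS; vc=[5,13]
#7 0x68→b13/s1 VC-HIT; vc=[5,9]
#8 0x2c→b5/s1 VC-HIT; vc=[13,9]
#9 0x6c→b13/s1 VC-HIT; vc=[5,9]
#10 0x4b→b9/s1 VC-HIT; vc=[5,13]
#11 0x2a→b5/s1 VC-HIT; vc=[9,13]
#12 0x6d→b13/s1 VC-HIT; vc=[9,5]

SEQ = [MISS, MISS, VC-HIT, L1-HIT, VC-HIT, VC-HIT, MISS, VC-HIT, VC-HIT, VC-HIT, VC-HIT, VC-HIT, VC-HIT]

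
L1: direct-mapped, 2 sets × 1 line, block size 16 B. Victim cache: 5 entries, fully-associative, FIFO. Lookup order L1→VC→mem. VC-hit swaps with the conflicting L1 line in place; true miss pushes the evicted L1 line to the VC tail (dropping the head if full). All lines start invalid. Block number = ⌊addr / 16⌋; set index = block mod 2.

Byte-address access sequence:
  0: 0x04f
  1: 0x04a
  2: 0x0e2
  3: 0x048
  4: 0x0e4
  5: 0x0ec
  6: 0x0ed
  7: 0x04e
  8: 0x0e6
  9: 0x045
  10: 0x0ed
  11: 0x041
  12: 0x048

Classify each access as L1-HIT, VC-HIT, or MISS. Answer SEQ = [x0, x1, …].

  [0] addr=0x4f blk=4 s=0: MISS | VC []
  [1] addr=0x4a blk=4 s=0: L1-HIT | VC []
  [2] addr=0xe2 blk=14 s=0: MISS | VC [4]
  [3] addr=0x48 blk=4 s=0: VC-HIT | VC [14]
  [4] addr=0xe4 blk=14 s=0: VC-HIT | VC [4]
  [5] addr=0xec blk=14 s=0: L1-HIT | VC [4]
  [6] addr=0xed blk=14 s=0: L1-HIT | VC [4]
  [7] addr=0x4e blk=4 s=0: VC-HIT | VC [14]
  [8] addr=0xe6 blk=14 s=0: VC-HIT | VC [4]
  [9] addr=0x45 blk=4 s=0: VC-HIT | VC [14]
  [10] addr=0xed blk=14 s=0: VC-HIT | VC [4]
  [11] addr=0x41 blk=4 s=0: VC-HIT | VC [14]
  [12] addr=0x48 blk=4 s=0: L1-HIT | VC [14]

SEQ = [MISS, L1-HIT, MISS, VC-HIT, VC-HIT, L1-HIT, L1-HIT, VC-HIT, VC-HIT, VC-HIT, VC-HIT, VC-HIT, L1-HIT]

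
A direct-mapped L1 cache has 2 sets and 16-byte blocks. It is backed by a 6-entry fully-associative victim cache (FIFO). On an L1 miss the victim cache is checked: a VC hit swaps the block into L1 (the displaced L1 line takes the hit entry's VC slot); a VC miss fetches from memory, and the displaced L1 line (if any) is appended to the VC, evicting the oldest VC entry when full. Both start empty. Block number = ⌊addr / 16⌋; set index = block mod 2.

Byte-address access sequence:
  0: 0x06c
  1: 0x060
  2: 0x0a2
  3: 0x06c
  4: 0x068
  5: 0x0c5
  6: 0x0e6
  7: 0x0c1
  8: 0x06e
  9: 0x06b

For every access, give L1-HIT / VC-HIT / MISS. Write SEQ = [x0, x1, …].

0: 0x6c (blk 6, set 0) → MISS  vc=[]
1: 0x60 (blk 6, set 0) → L1-HIT  vc=[]
2: 0xa2 (blk 10, set 0) → MISS  vc=[6]
3: 0x6c (blk 6, set 0) → VC-HIT  vc=[10]
4: 0x68 (blk 6, set 0) → L1-HIT  vc=[10]
5: 0xc5 (blk 12, set 0) → MISS  vc=[10, 6]
6: 0xe6 (blk 14, set 0) → MISS  vc=[10, 6, 12]
7: 0xc1 (blk 12, set 0) → VC-HIT  vc=[10, 6, 14]
8: 0x6e (blk 6, set 0) → VC-HIT  vc=[10, 12, 14]
9: 0x6b (blk 6, set 0) → L1-HIT  vc=[10, 12, 14]

SEQ = [MISS, L1-HIT, MISS, VC-HIT, L1-HIT, MISS, MISS, VC-HIT, VC-HIT, L1-HIT]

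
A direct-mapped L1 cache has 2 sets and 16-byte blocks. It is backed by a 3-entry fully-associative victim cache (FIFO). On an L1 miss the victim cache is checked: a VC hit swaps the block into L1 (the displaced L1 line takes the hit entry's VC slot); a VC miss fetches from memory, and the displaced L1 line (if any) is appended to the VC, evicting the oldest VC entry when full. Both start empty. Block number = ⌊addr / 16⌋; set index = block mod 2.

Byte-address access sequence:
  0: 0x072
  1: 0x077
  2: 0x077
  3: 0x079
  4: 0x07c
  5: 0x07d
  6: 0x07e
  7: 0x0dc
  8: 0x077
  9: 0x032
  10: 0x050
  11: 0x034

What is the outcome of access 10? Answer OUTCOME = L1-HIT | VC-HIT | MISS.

OUTCOME = MISS

#0 0x72→b7/s1 MISS; vc=[]
#1 0x77→b7/s1 L1-HIT; vc=[]
#2 0x77→b7/s1 L1-HIT; vc=[]
#3 0x79→b7/s1 L1-HIT; vc=[]
#4 0x7c→b7/s1 L1-HIT; vc=[]
#5 0x7d→b7/s1 L1-HIT; vc=[]
#6 0x7e→b7/s1 L1-HIT; vc=[]
#7 0xdc→b13/s1 MISS; vc=[7]
#8 0x77→b7/s1 VC-HIT; vc=[13]
#9 0x32→b3/s1 MISS; vc=[13,7]
#10 0x50→b5/s1 MISS; vc=[13,7,3]
#11 0x34→b3/s1 VC-HIT; vc=[13,7,5]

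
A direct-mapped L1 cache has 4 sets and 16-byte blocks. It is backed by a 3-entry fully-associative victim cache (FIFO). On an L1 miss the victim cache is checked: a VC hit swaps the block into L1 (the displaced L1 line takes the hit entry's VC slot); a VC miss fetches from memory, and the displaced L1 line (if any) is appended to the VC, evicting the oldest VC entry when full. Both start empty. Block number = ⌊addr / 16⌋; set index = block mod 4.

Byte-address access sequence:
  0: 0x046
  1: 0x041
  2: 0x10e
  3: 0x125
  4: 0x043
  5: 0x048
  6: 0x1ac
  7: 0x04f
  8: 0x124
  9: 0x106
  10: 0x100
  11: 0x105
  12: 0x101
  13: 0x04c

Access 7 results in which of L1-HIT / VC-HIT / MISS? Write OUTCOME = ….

0: 0x46 (blk 4, set 0) → MISS  vc=[]
1: 0x41 (blk 4, set 0) → L1-HIT  vc=[]
2: 0x10e (blk 16, set 0) → MISS  vc=[4]
3: 0x125 (blk 18, set 2) → MISS  vc=[4]
4: 0x43 (blk 4, set 0) → VC-HIT  vc=[16]
5: 0x48 (blk 4, set 0) → L1-HIT  vc=[16]
6: 0x1ac (blk 26, set 2) → MISS  vc=[16, 18]
7: 0x4f (blk 4, set 0) → L1-HIT  vc=[16, 18]
8: 0x124 (blk 18, set 2) → VC-HIT  vc=[16, 26]
9: 0x106 (blk 16, set 0) → VC-HIT  vc=[4, 26]
10: 0x100 (blk 16, set 0) → L1-HIT  vc=[4, 26]
11: 0x105 (blk 16, set 0) → L1-HIT  vc=[4, 26]
12: 0x101 (blk 16, set 0) → L1-HIT  vc=[4, 26]
13: 0x4c (blk 4, set 0) → VC-HIT  vc=[16, 26]

OUTCOME = L1-HIT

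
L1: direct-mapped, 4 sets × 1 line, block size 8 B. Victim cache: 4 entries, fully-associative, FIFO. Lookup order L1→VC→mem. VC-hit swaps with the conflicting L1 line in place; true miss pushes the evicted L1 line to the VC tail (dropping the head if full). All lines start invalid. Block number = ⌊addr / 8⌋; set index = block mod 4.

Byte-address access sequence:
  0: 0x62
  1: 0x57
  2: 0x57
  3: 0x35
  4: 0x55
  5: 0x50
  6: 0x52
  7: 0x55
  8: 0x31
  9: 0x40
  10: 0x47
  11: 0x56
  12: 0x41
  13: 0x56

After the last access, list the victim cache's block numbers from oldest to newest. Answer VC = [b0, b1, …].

0: 0x62 (blk 12, set 0) → MISS  vc=[]
1: 0x57 (blk 10, set 2) → MISS  vc=[]
2: 0x57 (blk 10, set 2) → L1-HIT  vc=[]
3: 0x35 (blk 6, set 2) → MISS  vc=[10]
4: 0x55 (blk 10, set 2) → VC-HIT  vc=[6]
5: 0x50 (blk 10, set 2) → L1-HIT  vc=[6]
6: 0x52 (blk 10, set 2) → L1-HIT  vc=[6]
7: 0x55 (blk 10, set 2) → L1-HIT  vc=[6]
8: 0x31 (blk 6, set 2) → VC-HIT  vc=[10]
9: 0x40 (blk 8, set 0) → MISS  vc=[10, 12]
10: 0x47 (blk 8, set 0) → L1-HIT  vc=[10, 12]
11: 0x56 (blk 10, set 2) → VC-HIT  vc=[6, 12]
12: 0x41 (blk 8, set 0) → L1-HIT  vc=[6, 12]
13: 0x56 (blk 10, set 2) → L1-HIT  vc=[6, 12]

VC = [6, 12]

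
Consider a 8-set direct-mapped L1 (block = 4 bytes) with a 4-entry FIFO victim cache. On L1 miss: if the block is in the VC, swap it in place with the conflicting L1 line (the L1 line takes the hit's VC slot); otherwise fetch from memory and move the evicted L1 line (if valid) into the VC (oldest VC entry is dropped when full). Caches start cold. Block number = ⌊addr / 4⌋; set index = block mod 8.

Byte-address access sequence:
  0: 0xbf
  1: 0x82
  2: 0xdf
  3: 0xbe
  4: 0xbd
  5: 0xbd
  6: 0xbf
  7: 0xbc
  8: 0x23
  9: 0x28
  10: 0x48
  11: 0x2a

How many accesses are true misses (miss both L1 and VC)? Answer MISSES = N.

0: 0xbf (blk 47, set 7) → MISS  vc=[]
1: 0x82 (blk 32, set 0) → MISS  vc=[]
2: 0xdf (blk 55, set 7) → MISS  vc=[47]
3: 0xbe (blk 47, set 7) → VC-HIT  vc=[55]
4: 0xbd (blk 47, set 7) → L1-HIT  vc=[55]
5: 0xbd (blk 47, set 7) → L1-HIT  vc=[55]
6: 0xbf (blk 47, set 7) → L1-HIT  vc=[55]
7: 0xbc (blk 47, set 7) → L1-HIT  vc=[55]
8: 0x23 (blk 8, set 0) → MISS  vc=[55, 32]
9: 0x28 (blk 10, set 2) → MISS  vc=[55, 32]
10: 0x48 (blk 18, set 2) → MISS  vc=[55, 32, 10]
11: 0x2a (blk 10, set 2) → VC-HIT  vc=[55, 32, 18]

MISSES = 6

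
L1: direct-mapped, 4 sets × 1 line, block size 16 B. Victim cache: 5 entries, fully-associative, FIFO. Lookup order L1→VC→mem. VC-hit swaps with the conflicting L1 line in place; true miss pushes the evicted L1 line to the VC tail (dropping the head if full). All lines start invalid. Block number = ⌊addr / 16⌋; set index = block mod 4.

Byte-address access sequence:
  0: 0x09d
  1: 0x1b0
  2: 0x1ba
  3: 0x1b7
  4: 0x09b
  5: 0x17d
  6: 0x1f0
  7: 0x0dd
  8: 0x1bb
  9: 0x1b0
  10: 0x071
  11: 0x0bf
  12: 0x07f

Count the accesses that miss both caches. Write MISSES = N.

MISSES = 7

#0 0x9d→b9/s1 MISS; vc=[]
#1 0x1b0→b27/s3 MISS; vc=[]
#2 0x1ba→b27/s3 L1-HIT; vc=[]
#3 0x1b7→b27/s3 L1-HIT; vc=[]
#4 0x9b→b9/s1 L1-HIT; vc=[]
#5 0x17d→b23/s3 MISS; vc=[27]
#6 0x1f0→b31/s3 MISS; vc=[27,23]
#7 0xdd→b13/s1 MISS; vc=[27,23,9]
#8 0x1bb→b27/s3 VC-HIT; vc=[31,23,9]
#9 0x1b0→b27/s3 L1-HIT; vc=[31,23,9]
#10 0x71→b7/s3 MISS; vc=[31,23,9,27]
#11 0xbf→b11/s3 MISS; vc=[31,23,9,27,7]
#12 0x7f→b7/s3 VC-HIT; vc=[31,23,9,27,11]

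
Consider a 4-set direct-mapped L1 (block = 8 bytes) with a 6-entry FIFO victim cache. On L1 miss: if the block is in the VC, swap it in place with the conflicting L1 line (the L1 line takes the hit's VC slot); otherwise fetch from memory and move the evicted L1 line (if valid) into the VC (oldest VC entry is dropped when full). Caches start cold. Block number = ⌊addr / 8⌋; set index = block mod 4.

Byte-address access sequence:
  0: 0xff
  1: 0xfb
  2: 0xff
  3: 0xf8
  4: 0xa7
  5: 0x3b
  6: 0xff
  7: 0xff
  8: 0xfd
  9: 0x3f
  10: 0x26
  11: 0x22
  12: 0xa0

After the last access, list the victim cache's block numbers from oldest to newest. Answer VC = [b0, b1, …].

VC = [31, 4]

0: 0xff (blk 31, set 3) → MISS  vc=[]
1: 0xfb (blk 31, set 3) → L1-HIT  vc=[]
2: 0xff (blk 31, set 3) → L1-HIT  vc=[]
3: 0xf8 (blk 31, set 3) → L1-HIT  vc=[]
4: 0xa7 (blk 20, set 0) → MISS  vc=[]
5: 0x3b (blk 7, set 3) → MISS  vc=[31]
6: 0xff (blk 31, set 3) → VC-HIT  vc=[7]
7: 0xff (blk 31, set 3) → L1-HIT  vc=[7]
8: 0xfd (blk 31, set 3) → L1-HIT  vc=[7]
9: 0x3f (blk 7, set 3) → VC-HIT  vc=[31]
10: 0x26 (blk 4, set 0) → MISS  vc=[31, 20]
11: 0x22 (blk 4, set 0) → L1-HIT  vc=[31, 20]
12: 0xa0 (blk 20, set 0) → VC-HIT  vc=[31, 4]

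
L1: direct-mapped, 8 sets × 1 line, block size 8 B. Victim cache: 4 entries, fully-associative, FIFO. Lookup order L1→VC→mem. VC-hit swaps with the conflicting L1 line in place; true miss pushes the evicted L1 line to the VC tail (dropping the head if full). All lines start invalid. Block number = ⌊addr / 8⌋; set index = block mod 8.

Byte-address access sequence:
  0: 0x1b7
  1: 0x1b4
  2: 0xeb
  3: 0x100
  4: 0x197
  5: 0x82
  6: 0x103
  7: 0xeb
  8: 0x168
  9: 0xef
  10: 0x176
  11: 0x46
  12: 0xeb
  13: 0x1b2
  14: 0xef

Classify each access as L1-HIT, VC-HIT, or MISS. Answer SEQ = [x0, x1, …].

  [0] addr=0x1b7 blk=54 s=6: MISS | VC []
  [1] addr=0x1b4 blk=54 s=6: L1-HIT | VC []
  [2] addr=0xeb blk=29 s=5: MISS | VC []
  [3] addr=0x100 blk=32 s=0: MISS | VC []
  [4] addr=0x197 blk=50 s=2: MISS | VC []
  [5] addr=0x82 blk=16 s=0: MISS | VC [32]
  [6] addr=0x103 blk=32 s=0: VC-HIT | VC [16]
  [7] addr=0xeb blk=29 s=5: L1-HIT | VC [16]
  [8] addr=0x168 blk=45 s=5: MISS | VC [16, 29]
  [9] addr=0xef blk=29 s=5: VC-HIT | VC [16, 45]
  [10] addr=0x176 blk=46 s=6: MISS | VC [16, 45, 54]
  [11] addr=0x46 blk=8 s=0: MISS | VC [16, 45, 54, 32]
  [12] addr=0xeb blk=29 s=5: L1-HIT | VC [16, 45, 54, 32]
  [13] addr=0x1b2 blk=54 s=6: VC-HIT | VC [16, 45, 46, 32]
  [14] addr=0xef blk=29 s=5: L1-HIT | VC [16, 45, 46, 32]

SEQ = [MISS, L1-HIT, MISS, MISS, MISS, MISS, VC-HIT, L1-HIT, MISS, VC-HIT, MISS, MISS, L1-HIT, VC-HIT, L1-HIT]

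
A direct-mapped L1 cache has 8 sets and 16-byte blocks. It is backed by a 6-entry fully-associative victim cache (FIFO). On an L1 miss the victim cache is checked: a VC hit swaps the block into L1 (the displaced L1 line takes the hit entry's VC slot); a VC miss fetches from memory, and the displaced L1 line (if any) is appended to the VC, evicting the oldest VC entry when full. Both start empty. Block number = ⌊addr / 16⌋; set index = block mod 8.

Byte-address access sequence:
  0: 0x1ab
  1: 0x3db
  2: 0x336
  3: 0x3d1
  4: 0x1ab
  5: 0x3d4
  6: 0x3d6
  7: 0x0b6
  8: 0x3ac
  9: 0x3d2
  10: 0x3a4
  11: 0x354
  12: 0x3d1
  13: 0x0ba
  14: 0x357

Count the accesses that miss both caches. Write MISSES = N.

MISSES = 6

#0 0x1ab→b26/s2 MISS; vc=[]
#1 0x3db→b61/s5 MISS; vc=[]
#2 0x336→b51/s3 MISS; vc=[]
#3 0x3d1→b61/s5 L1-HIT; vc=[]
#4 0x1ab→b26/s2 L1-HIT; vc=[]
#5 0x3d4→b61/s5 L1-HIT; vc=[]
#6 0x3d6→b61/s5 L1-HIT; vc=[]
#7 0xb6→b11/s3 MISS; vc=[51]
#8 0x3ac→b58/s2 MISS; vc=[51,26]
#9 0x3d2→b61/s5 L1-HIT; vc=[51,26]
#10 0x3a4→b58/s2 L1-HIT; vc=[51,26]
#11 0x354→b53/s5 MISS; vc=[51,26,61]
#12 0x3d1→b61/s5 VC-HIT; vc=[51,26,53]
#13 0xba→b11/s3 L1-HIT; vc=[51,26,53]
#14 0x357→b53/s5 VC-HIT; vc=[51,26,61]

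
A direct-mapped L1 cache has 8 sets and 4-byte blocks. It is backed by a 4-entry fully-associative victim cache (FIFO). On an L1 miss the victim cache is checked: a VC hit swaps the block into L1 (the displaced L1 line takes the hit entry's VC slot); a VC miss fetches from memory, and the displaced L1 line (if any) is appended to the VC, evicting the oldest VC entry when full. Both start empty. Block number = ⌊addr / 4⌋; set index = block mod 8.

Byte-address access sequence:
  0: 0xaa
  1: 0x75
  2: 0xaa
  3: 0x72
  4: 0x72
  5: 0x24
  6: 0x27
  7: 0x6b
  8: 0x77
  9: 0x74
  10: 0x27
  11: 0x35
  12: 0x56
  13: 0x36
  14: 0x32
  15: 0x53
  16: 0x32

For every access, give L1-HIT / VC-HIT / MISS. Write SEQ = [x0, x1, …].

SEQ = [MISS, MISS, L1-HIT, MISS, L1-HIT, MISS, L1-HIT, MISS, L1-HIT, L1-HIT, L1-HIT, MISS, MISS, VC-HIT, MISS, MISS, VC-HIT]

0: 0xaa (blk 42, set 2) → MISS  vc=[]
1: 0x75 (blk 29, set 5) → MISS  vc=[]
2: 0xaa (blk 42, set 2) → L1-HIT  vc=[]
3: 0x72 (blk 28, set 4) → MISS  vc=[]
4: 0x72 (blk 28, set 4) → L1-HIT  vc=[]
5: 0x24 (blk 9, set 1) → MISS  vc=[]
6: 0x27 (blk 9, set 1) → L1-HIT  vc=[]
7: 0x6b (blk 26, set 2) → MISS  vc=[42]
8: 0x77 (blk 29, set 5) → L1-HIT  vc=[42]
9: 0x74 (blk 29, set 5) → L1-HIT  vc=[42]
10: 0x27 (blk 9, set 1) → L1-HIT  vc=[42]
11: 0x35 (blk 13, set 5) → MISS  vc=[42, 29]
12: 0x56 (blk 21, set 5) → MISS  vc=[42, 29, 13]
13: 0x36 (blk 13, set 5) → VC-HIT  vc=[42, 29, 21]
14: 0x32 (blk 12, set 4) → MISS  vc=[42, 29, 21, 28]
15: 0x53 (blk 20, set 4) → MISS  vc=[29, 21, 28, 12]
16: 0x32 (blk 12, set 4) → VC-HIT  vc=[29, 21, 28, 20]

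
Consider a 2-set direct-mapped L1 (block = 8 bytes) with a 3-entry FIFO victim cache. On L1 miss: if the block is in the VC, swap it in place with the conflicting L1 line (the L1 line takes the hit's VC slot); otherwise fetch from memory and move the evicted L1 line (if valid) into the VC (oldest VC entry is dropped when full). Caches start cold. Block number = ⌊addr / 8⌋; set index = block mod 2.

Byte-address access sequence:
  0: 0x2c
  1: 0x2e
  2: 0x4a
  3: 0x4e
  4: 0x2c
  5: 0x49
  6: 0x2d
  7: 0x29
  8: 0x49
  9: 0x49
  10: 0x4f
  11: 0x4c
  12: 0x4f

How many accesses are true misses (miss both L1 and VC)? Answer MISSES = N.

MISSES = 2

  [0] addr=0x2c blk=5 s=1: MISS | VC []
  [1] addr=0x2e blk=5 s=1: L1-HIT | VC []
  [2] addr=0x4a blk=9 s=1: MISS | VC [5]
  [3] addr=0x4e blk=9 s=1: L1-HIT | VC [5]
  [4] addr=0x2c blk=5 s=1: VC-HIT | VC [9]
  [5] addr=0x49 blk=9 s=1: VC-HIT | VC [5]
  [6] addr=0x2d blk=5 s=1: VC-HIT | VC [9]
  [7] addr=0x29 blk=5 s=1: L1-HIT | VC [9]
  [8] addr=0x49 blk=9 s=1: VC-HIT | VC [5]
  [9] addr=0x49 blk=9 s=1: L1-HIT | VC [5]
  [10] addr=0x4f blk=9 s=1: L1-HIT | VC [5]
  [11] addr=0x4c blk=9 s=1: L1-HIT | VC [5]
  [12] addr=0x4f blk=9 s=1: L1-HIT | VC [5]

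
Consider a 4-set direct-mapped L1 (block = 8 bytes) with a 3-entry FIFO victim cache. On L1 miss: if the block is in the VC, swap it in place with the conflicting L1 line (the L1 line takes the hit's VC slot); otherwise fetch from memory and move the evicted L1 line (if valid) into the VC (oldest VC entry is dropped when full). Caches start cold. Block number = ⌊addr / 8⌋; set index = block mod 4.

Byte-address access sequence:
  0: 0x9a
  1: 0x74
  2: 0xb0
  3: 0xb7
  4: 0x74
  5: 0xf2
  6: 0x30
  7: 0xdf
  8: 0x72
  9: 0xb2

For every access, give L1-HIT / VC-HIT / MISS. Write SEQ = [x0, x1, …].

SEQ = [MISS, MISS, MISS, L1-HIT, VC-HIT, MISS, MISS, MISS, VC-HIT, MISS]

  [0] addr=0x9a blk=19 s=3: MISS | VC []
  [1] addr=0x74 blk=14 s=2: MISS | VC []
  [2] addr=0xb0 blk=22 s=2: MISS | VC [14]
  [3] addr=0xb7 blk=22 s=2: L1-HIT | VC [14]
  [4] addr=0x74 blk=14 s=2: VC-HIT | VC [22]
  [5] addr=0xf2 blk=30 s=2: MISS | VC [22, 14]
  [6] addr=0x30 blk=6 s=2: MISS | VC [22, 14, 30]
  [7] addr=0xdf blk=27 s=3: MISS | VC [14, 30, 19]
  [8] addr=0x72 blk=14 s=2: VC-HIT | VC [6, 30, 19]
  [9] addr=0xb2 blk=22 s=2: MISS | VC [30, 19, 14]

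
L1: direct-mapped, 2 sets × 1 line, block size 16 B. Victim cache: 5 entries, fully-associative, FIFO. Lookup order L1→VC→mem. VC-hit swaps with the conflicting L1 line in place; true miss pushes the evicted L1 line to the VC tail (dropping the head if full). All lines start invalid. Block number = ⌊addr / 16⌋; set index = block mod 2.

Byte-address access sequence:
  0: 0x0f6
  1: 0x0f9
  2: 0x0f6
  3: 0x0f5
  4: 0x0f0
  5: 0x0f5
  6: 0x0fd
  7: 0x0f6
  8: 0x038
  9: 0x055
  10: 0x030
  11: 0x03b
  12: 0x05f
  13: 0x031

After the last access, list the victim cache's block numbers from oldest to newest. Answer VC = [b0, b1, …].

VC = [15, 5]

0: 0xf6 (blk 15, set 1) → MISS  vc=[]
1: 0xf9 (blk 15, set 1) → L1-HIT  vc=[]
2: 0xf6 (blk 15, set 1) → L1-HIT  vc=[]
3: 0xf5 (blk 15, set 1) → L1-HIT  vc=[]
4: 0xf0 (blk 15, set 1) → L1-HIT  vc=[]
5: 0xf5 (blk 15, set 1) → L1-HIT  vc=[]
6: 0xfd (blk 15, set 1) → L1-HIT  vc=[]
7: 0xf6 (blk 15, set 1) → L1-HIT  vc=[]
8: 0x38 (blk 3, set 1) → MISS  vc=[15]
9: 0x55 (blk 5, set 1) → MISS  vc=[15, 3]
10: 0x30 (blk 3, set 1) → VC-HIT  vc=[15, 5]
11: 0x3b (blk 3, set 1) → L1-HIT  vc=[15, 5]
12: 0x5f (blk 5, set 1) → VC-HIT  vc=[15, 3]
13: 0x31 (blk 3, set 1) → VC-HIT  vc=[15, 5]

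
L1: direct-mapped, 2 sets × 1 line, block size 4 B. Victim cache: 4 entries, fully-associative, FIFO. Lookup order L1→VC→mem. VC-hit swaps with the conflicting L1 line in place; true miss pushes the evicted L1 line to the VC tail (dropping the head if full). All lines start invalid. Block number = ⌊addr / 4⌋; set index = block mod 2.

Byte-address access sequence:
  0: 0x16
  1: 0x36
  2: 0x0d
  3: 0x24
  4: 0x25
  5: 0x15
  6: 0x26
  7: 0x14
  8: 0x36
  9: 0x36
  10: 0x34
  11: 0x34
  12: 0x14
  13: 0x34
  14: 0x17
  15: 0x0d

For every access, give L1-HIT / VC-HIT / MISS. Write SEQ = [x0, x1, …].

SEQ = [MISS, MISS, MISS, MISS, L1-HIT, VC-HIT, VC-HIT, VC-HIT, VC-HIT, L1-HIT, L1-HIT, L1-HIT, VC-HIT, VC-HIT, VC-HIT, VC-HIT]

0: 0x16 (blk 5, set 1) → MISS  vc=[]
1: 0x36 (blk 13, set 1) → MISS  vc=[5]
2: 0xd (blk 3, set 1) → MISS  vc=[5, 13]
3: 0x24 (blk 9, set 1) → MISS  vc=[5, 13, 3]
4: 0x25 (blk 9, set 1) → L1-HIT  vc=[5, 13, 3]
5: 0x15 (blk 5, set 1) → VC-HIT  vc=[9, 13, 3]
6: 0x26 (blk 9, set 1) → VC-HIT  vc=[5, 13, 3]
7: 0x14 (blk 5, set 1) → VC-HIT  vc=[9, 13, 3]
8: 0x36 (blk 13, set 1) → VC-HIT  vc=[9, 5, 3]
9: 0x36 (blk 13, set 1) → L1-HIT  vc=[9, 5, 3]
10: 0x34 (blk 13, set 1) → L1-HIT  vc=[9, 5, 3]
11: 0x34 (blk 13, set 1) → L1-HIT  vc=[9, 5, 3]
12: 0x14 (blk 5, set 1) → VC-HIT  vc=[9, 13, 3]
13: 0x34 (blk 13, set 1) → VC-HIT  vc=[9, 5, 3]
14: 0x17 (blk 5, set 1) → VC-HIT  vc=[9, 13, 3]
15: 0xd (blk 3, set 1) → VC-HIT  vc=[9, 13, 5]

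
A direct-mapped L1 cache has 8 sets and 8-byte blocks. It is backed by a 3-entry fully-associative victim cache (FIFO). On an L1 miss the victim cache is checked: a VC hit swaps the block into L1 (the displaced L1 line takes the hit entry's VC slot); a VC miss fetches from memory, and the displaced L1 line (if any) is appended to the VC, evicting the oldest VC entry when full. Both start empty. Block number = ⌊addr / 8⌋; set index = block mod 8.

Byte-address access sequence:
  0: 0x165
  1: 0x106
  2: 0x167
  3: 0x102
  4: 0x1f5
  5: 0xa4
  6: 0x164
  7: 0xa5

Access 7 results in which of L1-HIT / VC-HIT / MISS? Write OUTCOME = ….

OUTCOME = VC-HIT

0: 0x165 (blk 44, set 4) → MISS  vc=[]
1: 0x106 (blk 32, set 0) → MISS  vc=[]
2: 0x167 (blk 44, set 4) → L1-HIT  vc=[]
3: 0x102 (blk 32, set 0) → L1-HIT  vc=[]
4: 0x1f5 (blk 62, set 6) → MISS  vc=[]
5: 0xa4 (blk 20, set 4) → MISS  vc=[44]
6: 0x164 (blk 44, set 4) → VC-HIT  vc=[20]
7: 0xa5 (blk 20, set 4) → VC-HIT  vc=[44]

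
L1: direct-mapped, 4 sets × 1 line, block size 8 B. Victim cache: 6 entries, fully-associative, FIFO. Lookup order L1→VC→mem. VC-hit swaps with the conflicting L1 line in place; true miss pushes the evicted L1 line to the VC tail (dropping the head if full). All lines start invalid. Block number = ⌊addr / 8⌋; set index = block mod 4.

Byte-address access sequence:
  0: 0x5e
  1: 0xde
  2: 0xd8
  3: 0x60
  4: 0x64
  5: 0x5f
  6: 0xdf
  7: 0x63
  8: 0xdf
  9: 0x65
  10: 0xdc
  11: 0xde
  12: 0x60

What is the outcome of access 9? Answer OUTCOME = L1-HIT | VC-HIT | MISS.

OUTCOME = L1-HIT

  [0] addr=0x5e blk=11 s=3: MISS | VC []
  [1] addr=0xde blk=27 s=3: MISS | VC [11]
  [2] addr=0xd8 blk=27 s=3: L1-HIT | VC [11]
  [3] addr=0x60 blk=12 s=0: MISS | VC [11]
  [4] addr=0x64 blk=12 s=0: L1-HIT | VC [11]
  [5] addr=0x5f blk=11 s=3: VC-HIT | VC [27]
  [6] addr=0xdf blk=27 s=3: VC-HIT | VC [11]
  [7] addr=0x63 blk=12 s=0: L1-HIT | VC [11]
  [8] addr=0xdf blk=27 s=3: L1-HIT | VC [11]
  [9] addr=0x65 blk=12 s=0: L1-HIT | VC [11]
  [10] addr=0xdc blk=27 s=3: L1-HIT | VC [11]
  [11] addr=0xde blk=27 s=3: L1-HIT | VC [11]
  [12] addr=0x60 blk=12 s=0: L1-HIT | VC [11]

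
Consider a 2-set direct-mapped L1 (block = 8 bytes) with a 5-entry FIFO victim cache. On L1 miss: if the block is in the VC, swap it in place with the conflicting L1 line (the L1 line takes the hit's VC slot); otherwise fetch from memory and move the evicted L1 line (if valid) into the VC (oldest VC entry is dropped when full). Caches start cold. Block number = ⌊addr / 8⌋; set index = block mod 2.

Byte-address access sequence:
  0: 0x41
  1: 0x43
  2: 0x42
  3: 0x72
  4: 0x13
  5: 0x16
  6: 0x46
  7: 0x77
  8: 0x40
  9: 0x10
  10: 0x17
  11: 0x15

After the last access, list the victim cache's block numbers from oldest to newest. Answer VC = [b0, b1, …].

0: 0x41 (blk 8, set 0) → MISS  vc=[]
1: 0x43 (blk 8, set 0) → L1-HIT  vc=[]
2: 0x42 (blk 8, set 0) → L1-HIT  vc=[]
3: 0x72 (blk 14, set 0) → MISS  vc=[8]
4: 0x13 (blk 2, set 0) → MISS  vc=[8, 14]
5: 0x16 (blk 2, set 0) → L1-HIT  vc=[8, 14]
6: 0x46 (blk 8, set 0) → VC-HIT  vc=[2, 14]
7: 0x77 (blk 14, set 0) → VC-HIT  vc=[2, 8]
8: 0x40 (blk 8, set 0) → VC-HIT  vc=[2, 14]
9: 0x10 (blk 2, set 0) → VC-HIT  vc=[8, 14]
10: 0x17 (blk 2, set 0) → L1-HIT  vc=[8, 14]
11: 0x15 (blk 2, set 0) → L1-HIT  vc=[8, 14]

VC = [8, 14]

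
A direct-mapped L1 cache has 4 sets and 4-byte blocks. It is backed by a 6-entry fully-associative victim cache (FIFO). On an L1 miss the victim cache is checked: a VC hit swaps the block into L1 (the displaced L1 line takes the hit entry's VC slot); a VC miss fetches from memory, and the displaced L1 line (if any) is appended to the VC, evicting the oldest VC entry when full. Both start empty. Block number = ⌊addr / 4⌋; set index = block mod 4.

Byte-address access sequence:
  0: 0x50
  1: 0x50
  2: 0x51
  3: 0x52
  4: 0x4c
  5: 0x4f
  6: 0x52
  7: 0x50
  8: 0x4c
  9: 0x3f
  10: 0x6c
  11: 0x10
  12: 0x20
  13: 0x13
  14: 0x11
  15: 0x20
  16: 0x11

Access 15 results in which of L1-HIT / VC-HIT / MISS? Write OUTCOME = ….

OUTCOME = VC-HIT

  [0] addr=0x50 blk=20 s=0: MISS | VC []
  [1] addr=0x50 blk=20 s=0: L1-HIT | VC []
  [2] addr=0x51 blk=20 s=0: L1-HIT | VC []
  [3] addr=0x52 blk=20 s=0: L1-HIT | VC []
  [4] addr=0x4c blk=19 s=3: MISS | VC []
  [5] addr=0x4f blk=19 s=3: L1-HIT | VC []
  [6] addr=0x52 blk=20 s=0: L1-HIT | VC []
  [7] addr=0x50 blk=20 s=0: L1-HIT | VC []
  [8] addr=0x4c blk=19 s=3: L1-HIT | VC []
  [9] addr=0x3f blk=15 s=3: MISS | VC [19]
  [10] addr=0x6c blk=27 s=3: MISS | VC [19, 15]
  [11] addr=0x10 blk=4 s=0: MISS | VC [19, 15, 20]
  [12] addr=0x20 blk=8 s=0: MISS | VC [19, 15, 20, 4]
  [13] addr=0x13 blk=4 s=0: VC-HIT | VC [19, 15, 20, 8]
  [14] addr=0x11 blk=4 s=0: L1-HIT | VC [19, 15, 20, 8]
  [15] addr=0x20 blk=8 s=0: VC-HIT | VC [19, 15, 20, 4]
  [16] addr=0x11 blk=4 s=0: VC-HIT | VC [19, 15, 20, 8]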